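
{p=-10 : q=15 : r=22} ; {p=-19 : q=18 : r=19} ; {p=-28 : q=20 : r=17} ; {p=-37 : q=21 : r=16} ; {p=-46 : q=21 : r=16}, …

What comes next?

{p=-55 : q=20 : r=17}

For the p, −9 each step: -10, -19, -28, -37, -46 → -55.
Q: 15, 18, 20, 21, 21 → 20 (differences are 3, 2, 1, … (decreasing by 1 each time)).
R: together with the q always sums to 37; 22, 19, 17, 16, 16 → 17.
So the next tuple is {p=-55 : q=20 : r=17}.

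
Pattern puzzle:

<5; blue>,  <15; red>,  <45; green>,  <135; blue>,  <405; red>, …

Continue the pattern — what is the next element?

First component: ×3 each step; 5, 15, 45, 135, 405 → 1215.
Colour — repeats blue → red → green: blue, red, green, blue, red → green.
Putting it together: <1215; green>.

<1215; green>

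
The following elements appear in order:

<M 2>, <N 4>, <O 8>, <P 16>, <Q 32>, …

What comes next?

<R 64>

Letter: letters move forward 1 place in the alphabet; M, N, O, P, Q → R.
Second entry goes 2, 4, 8, 16, 32 → 64 (×2 each step).
So the next element is <R 64>.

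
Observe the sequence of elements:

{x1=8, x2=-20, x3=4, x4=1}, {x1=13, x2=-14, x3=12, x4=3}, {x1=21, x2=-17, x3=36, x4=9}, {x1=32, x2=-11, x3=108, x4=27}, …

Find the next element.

{x1=46, x2=-14, x3=324, x4=81}

X1 — differences are 5, 8, 11, … (increasing by 3 each time): 8, 13, 21, 32 → 46.
X2: alternating steps +6, −3, +6, −3, …; -20, -14, -17, -11 → -14.
X3 — ×3 each step: 4, 12, 36, 108 → 324.
X4: ×3 each step; 1, 3, 9, 27 → 81.
Combining the parts gives {x1=46, x2=-14, x3=324, x4=81}.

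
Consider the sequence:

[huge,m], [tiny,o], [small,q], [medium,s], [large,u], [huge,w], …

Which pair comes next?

[tiny,y]

Size goes huge, tiny, small, medium, large, huge → tiny (repeats huge → tiny → small → medium → large).
Letter goes m, o, q, s, u, w → y (letters move forward 2 places in the alphabet).
Combining the parts gives [tiny,y].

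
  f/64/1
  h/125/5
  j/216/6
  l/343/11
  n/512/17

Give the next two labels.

p/729/28, r/1000/45

Letter: letters move forward 2 places in the alphabet, so f, h, j, l, n → p → r.
Second component: perfect cubes: 4³, 5³, 6³, …, so 64, 125, 216, 343, 512 → 729 → 1000.
Third component: each term is the sum of the two before it; 1, 5, 6, 11, 17 → 28 → 45.
So the next two labels are p/729/28 and r/1000/45.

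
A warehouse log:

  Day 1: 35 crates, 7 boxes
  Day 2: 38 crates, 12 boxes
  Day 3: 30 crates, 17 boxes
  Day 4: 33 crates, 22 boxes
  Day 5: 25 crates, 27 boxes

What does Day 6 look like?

For the crates, alternating steps +3, −8, +3, −8, …: 35, 38, 30, 33, 25 → 28.
Boxes: +5 each step, so 7, 12, 17, 22, 27 → 32.
Putting it together: 28 crates, 32 boxes.

28 crates, 32 boxes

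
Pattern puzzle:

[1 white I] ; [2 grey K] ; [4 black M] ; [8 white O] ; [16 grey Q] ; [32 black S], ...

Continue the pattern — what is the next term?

First part goes 1, 2, 4, 8, 16, 32 → 64 (×2 each step).
For the shade, repeats white → grey → black: white, grey, black, white, grey, black → white.
For the letter, letters move forward 2 places in the alphabet: I, K, M, O, Q, S → U.
So the next term is [64 white U].

[64 white U]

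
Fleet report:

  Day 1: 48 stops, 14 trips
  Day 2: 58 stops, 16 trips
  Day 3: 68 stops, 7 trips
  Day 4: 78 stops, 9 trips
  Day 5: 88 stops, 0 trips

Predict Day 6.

98 stops, 2 trips

Stops: 48, 58, 68, 78, 88 → 98 (+10 each step).
Trips — alternating steps +2, −9, +2, −9, …: 14, 16, 7, 9, 0 → 2.
So the next line is 98 stops, 2 trips.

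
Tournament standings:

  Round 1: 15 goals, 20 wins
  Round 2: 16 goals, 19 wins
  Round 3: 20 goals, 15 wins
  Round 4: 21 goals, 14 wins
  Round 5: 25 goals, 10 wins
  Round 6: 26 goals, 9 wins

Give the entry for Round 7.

Goals: alternating steps +1, +4, +1, +4, …; 15, 16, 20, 21, 25, 26 → 30.
Wins goes 20, 19, 15, 14, 10, 9 → 5 (together with the goals always sums to 35).
Putting it together: 30 goals, 5 wins.

30 goals, 5 wins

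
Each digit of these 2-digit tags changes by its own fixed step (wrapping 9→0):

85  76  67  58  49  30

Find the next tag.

First digit: 8, 7, 6, 5, 4, 3 → 2 (−1 each step, mod 10).
Second digit: +1 each step, mod 10, so 5, 6, 7, 8, 9, 0 → 1.
Putting it together: 21.

21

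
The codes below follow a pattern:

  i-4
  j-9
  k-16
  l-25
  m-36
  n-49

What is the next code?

o-64

Letter: letters move forward 1 place in the alphabet, so i, j, k, l, m, n → o.
Second component goes 4, 9, 16, 25, 36, 49 → 64 (perfect squares: 2², 3², 4², …).
So the next code is o-64.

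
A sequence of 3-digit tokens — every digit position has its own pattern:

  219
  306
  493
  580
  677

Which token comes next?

First digit goes 2, 3, 4, 5, 6 → 7 (+1 each step, mod 10).
Second digit goes 1, 0, 9, 8, 7 → 6 (−1 each step, mod 10).
Third digit: 9, 6, 3, 0, 7 → 4 (−3 each step, mod 10).
Putting it together: 764.

764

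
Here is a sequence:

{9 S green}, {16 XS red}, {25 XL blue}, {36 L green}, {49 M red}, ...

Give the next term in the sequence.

{64 S blue}

First slot — perfect squares: 3², 4², 5², …: 9, 16, 25, 36, 49 → 64.
Size goes S, XS, XL, L, M → S (runs backward through clothing sizes XS→XL).
For the colour, repeats green → red → blue: green, red, blue, green, red → blue.
Putting it together: {64 S blue}.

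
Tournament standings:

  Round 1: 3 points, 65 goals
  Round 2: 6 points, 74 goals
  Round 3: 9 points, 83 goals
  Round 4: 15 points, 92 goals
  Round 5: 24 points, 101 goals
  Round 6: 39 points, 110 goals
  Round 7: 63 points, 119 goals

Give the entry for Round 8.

102 points, 128 goals

Points goes 3, 6, 9, 15, 24, 39, 63 → 102 (each term is the sum of the two before it).
Goals: +9 each step, so 65, 74, 83, 92, 101, 110, 119 → 128.
Putting it together: 102 points, 128 goals.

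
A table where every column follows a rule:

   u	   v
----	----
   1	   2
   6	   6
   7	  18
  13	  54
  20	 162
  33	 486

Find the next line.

Column u: each term is the sum of the two before it; 1, 6, 7, 13, 20, 33 → 53.
Column v: ×3 each step, so 2, 6, 18, 54, 162, 486 → 1458.
So the next line is 53  1458.

53  1458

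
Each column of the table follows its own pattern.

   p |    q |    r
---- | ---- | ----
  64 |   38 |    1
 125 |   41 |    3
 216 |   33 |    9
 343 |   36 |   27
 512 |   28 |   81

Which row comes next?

For the column p, perfect cubes: 4³, 5³, 6³, …: 64, 125, 216, 343, 512 → 729.
Column q — alternating steps +3, −8, +3, −8, …: 38, 41, 33, 36, 28 → 31.
Column r: 1, 3, 9, 27, 81 → 243 (×3 each step).
Putting it together: 729  31  243.

729  31  243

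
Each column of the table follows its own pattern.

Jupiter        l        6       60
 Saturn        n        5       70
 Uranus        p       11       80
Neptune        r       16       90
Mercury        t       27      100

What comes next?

For the planet, runs through the planets Mercury→Neptune: Jupiter, Saturn, Uranus, Neptune, Mercury → Venus.
For the letter, letters move forward 2 places in the alphabet: l, n, p, r, t → v.
Third component: each term is the sum of the two before it; 6, 5, 11, 16, 27 → 43.
Fourth component — +10 each step: 60, 70, 80, 90, 100 → 110.
Combining the parts gives Venus  v  43  110.

Venus  v  43  110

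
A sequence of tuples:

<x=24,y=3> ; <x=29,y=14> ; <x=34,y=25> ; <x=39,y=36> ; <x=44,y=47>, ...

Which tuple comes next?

<x=49,y=58>

X: +5 each step, so 24, 29, 34, 39, 44 → 49.
Y — +11 each step: 3, 14, 25, 36, 47 → 58.
So the next tuple is <x=49,y=58>.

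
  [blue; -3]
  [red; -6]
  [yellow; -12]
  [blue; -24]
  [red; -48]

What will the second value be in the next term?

Second value goes -3, -6, -12, -24, -48 → -96 (×2 each step).

-96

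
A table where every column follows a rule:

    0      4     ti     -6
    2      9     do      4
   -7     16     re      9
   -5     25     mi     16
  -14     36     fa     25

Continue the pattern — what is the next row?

First component goes 0, 2, -7, -5, -14 → -12 (alternating steps +2, −9, +2, −9, …).
Second component: 4, 9, 16, 25, 36 → 49 (perfect squares: 2², 3², 4², …).
For the note, runs through the solfège scale do→ti: ti, do, re, mi, fa → sol.
Fourth component: -6, 4, 9, 16, 25 → 36 (always the previous value of the second component).
So the next row is -12  49  sol  36.

-12  49  sol  36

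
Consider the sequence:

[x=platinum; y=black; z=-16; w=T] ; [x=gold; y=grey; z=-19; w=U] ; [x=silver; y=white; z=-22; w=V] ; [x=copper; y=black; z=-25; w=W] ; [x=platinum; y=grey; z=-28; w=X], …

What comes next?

X goes platinum, gold, silver, copper, platinum → gold (repeats platinum → gold → silver → copper).
Y — repeats black → grey → white: black, grey, white, black, grey → white.
Z goes -16, -19, -22, -25, -28 → -31 (−3 each step).
W goes T, U, V, W, X → Y (letters move forward 1 place in the alphabet).
Putting it together: [x=gold; y=white; z=-31; w=Y].

[x=gold; y=white; z=-31; w=Y]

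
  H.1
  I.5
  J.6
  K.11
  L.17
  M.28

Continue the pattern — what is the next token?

Letter: letters move forward 1 place in the alphabet; H, I, J, K, L, M → N.
Second component: 1, 5, 6, 11, 17, 28 → 45 (each term is the sum of the two before it).
Putting it together: N.45.

N.45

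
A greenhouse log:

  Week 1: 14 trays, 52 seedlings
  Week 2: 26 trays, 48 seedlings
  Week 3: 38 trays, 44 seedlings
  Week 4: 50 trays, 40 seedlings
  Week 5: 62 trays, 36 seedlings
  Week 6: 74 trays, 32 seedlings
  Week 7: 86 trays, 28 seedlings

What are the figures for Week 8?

98 trays, 24 seedlings

Trays: +12 each step; 14, 26, 38, 50, 62, 74, 86 → 98.
Seedlings: −4 each step, so 52, 48, 44, 40, 36, 32, 28 → 24.
So the next record is 98 trays, 24 seedlings.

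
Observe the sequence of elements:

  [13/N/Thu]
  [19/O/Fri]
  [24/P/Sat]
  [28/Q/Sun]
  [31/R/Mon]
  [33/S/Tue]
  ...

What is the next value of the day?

Day — runs through the weekdays Mon→Sun: Thu, Fri, Sat, Sun, Mon, Tue → Wed.

Wed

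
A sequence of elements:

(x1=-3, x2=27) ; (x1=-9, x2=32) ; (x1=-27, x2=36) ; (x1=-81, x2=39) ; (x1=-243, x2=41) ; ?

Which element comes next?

X1 — ×3 each step: -3, -9, -27, -81, -243 → -729.
X2: differences are 5, 4, 3, … (decreasing by 1 each time), so 27, 32, 36, 39, 41 → 42.
So the next element is (x1=-729, x2=42).

(x1=-729, x2=42)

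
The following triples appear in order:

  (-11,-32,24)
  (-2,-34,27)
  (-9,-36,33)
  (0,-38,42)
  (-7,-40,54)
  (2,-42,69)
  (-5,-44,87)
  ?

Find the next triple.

(4,-46,108)

For the first component, alternating steps +9, −7, +9, −7, …: -11, -2, -9, 0, -7, 2, -5 → 4.
Second component: −2 each step, so -32, -34, -36, -38, -40, -42, -44 → -46.
Third component: differences are 3, 6, 9, … (increasing by 3 each time); 24, 27, 33, 42, 54, 69, 87 → 108.
Combining the parts gives (4,-46,108).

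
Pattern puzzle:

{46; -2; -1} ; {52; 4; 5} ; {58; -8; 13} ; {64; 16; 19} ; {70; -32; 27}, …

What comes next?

{76; 64; 33}

For the first slot, +6 each step: 46, 52, 58, 64, 70 → 76.
Second slot: ×(-2) each step, so -2, 4, -8, 16, -32 → 64.
For the third slot, alternating steps +6, +8, +6, +8, …: -1, 5, 13, 19, 27 → 33.
So the next tuple is {76; 64; 33}.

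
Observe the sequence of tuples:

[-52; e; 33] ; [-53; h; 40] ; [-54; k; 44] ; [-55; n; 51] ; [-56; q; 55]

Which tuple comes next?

[-57; t; 62]

First part: −1 each step, so -52, -53, -54, -55, -56 → -57.
For the letter, letters move forward 3 places in the alphabet: e, h, k, n, q → t.
Third part: alternating steps +7, +4, +7, +4, …; 33, 40, 44, 51, 55 → 62.
Putting it together: [-57; t; 62].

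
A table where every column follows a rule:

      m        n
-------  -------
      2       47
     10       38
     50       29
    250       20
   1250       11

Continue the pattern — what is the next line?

Column m goes 2, 10, 50, 250, 1250 → 6250 (×5 each step).
Column n: −9 each step; 47, 38, 29, 20, 11 → 2.
Putting it together: 6250  2.

6250  2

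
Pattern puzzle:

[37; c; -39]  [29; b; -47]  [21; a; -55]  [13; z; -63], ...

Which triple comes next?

[5; y; -71]

First entry: −8 each step; 37, 29, 21, 13 → 5.
Letter: letters move back 1 place in the alphabet, wrapping A→Z, so c, b, a, z → y.
Third entry: −8 each step; -39, -47, -55, -63 → -71.
Putting it together: [5; y; -71].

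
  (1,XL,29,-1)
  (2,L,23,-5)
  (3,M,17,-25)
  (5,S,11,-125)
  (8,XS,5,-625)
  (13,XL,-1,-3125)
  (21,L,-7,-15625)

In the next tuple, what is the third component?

-13

Third component: −6 each step, so 29, 23, 17, 11, 5, -1, -7 → -13.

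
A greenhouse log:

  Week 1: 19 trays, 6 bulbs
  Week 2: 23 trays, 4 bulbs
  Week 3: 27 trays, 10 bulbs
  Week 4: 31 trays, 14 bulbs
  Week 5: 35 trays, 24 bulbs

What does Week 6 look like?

Trays: 19, 23, 27, 31, 35 → 39 (+4 each step).
Bulbs: each term is the sum of the two before it, so 6, 4, 10, 14, 24 → 38.
So the next line is 39 trays, 38 bulbs.

39 trays, 38 bulbs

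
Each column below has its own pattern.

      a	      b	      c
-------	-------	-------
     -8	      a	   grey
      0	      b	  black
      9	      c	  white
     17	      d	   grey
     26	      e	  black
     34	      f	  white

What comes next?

43  g  grey

Column a: -8, 0, 9, 17, 26, 34 → 43 (alternating steps +8, +9, +8, +9, …).
Column b: letters move forward 1 place in the alphabet, so a, b, c, d, e, f → g.
Column c: grey, black, white, grey, black, white → grey (repeats grey → black → white).
Combining the parts gives 43  g  grey.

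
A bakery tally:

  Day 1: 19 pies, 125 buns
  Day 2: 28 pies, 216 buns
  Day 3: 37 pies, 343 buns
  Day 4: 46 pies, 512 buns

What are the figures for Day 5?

Pies: +9 each step; 19, 28, 37, 46 → 55.
Buns: 125, 216, 343, 512 → 729 (perfect cubes: 5³, 6³, 7³, …).
Combining the parts gives 55 pies, 729 buns.

55 pies, 729 buns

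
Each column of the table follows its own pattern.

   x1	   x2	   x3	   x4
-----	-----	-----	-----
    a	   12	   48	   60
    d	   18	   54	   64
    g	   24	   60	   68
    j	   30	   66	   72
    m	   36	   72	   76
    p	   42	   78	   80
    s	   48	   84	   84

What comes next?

v  54  90  88

Column x1: letters move forward 3 places in the alphabet; a, d, g, j, m, p, s → v.
Column x2: +6 each step, so 12, 18, 24, 30, 36, 42, 48 → 54.
Column x3: +6 each step, so 48, 54, 60, 66, 72, 78, 84 → 90.
Column x4: +4 each step, so 60, 64, 68, 72, 76, 80, 84 → 88.
Combining the parts gives v  54  90  88.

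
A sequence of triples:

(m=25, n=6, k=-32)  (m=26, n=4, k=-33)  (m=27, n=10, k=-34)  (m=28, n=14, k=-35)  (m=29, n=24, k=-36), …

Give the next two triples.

M — +1 each step: 25, 26, 27, 28, 29 → 30 → 31.
N: each term is the sum of the two before it; 6, 4, 10, 14, 24 → 38 → 62.
K goes -32, -33, -34, -35, -36 → -37 → -38 (−1 each step).
So the next two triples are (m=30, n=38, k=-37) and (m=31, n=62, k=-38).

(m=30, n=38, k=-37), (m=31, n=62, k=-38)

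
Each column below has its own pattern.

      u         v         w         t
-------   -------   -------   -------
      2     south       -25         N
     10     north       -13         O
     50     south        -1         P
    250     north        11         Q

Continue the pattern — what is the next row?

1250  south  23  R

Column u — ×5 each step: 2, 10, 50, 250 → 1250.
Column v goes south, north, south, north → south (alternates south ↔ north).
Column w goes -25, -13, -1, 11 → 23 (+12 each step).
Column t goes N, O, P, Q → R (letters move forward 1 place in the alphabet).
Putting it together: 1250  south  23  R.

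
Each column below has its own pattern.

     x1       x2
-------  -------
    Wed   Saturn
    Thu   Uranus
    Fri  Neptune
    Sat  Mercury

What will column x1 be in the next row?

Sun

Column x1 — runs through the weekdays Mon→Sun: Wed, Thu, Fri, Sat → Sun.
Column x2: Saturn, Uranus, Neptune, Mercury → Venus (runs through the planets Mercury→Neptune).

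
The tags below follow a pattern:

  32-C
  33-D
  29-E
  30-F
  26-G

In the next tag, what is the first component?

For the first component, alternating steps +1, −4, +1, −4, …: 32, 33, 29, 30, 26 → 27.

27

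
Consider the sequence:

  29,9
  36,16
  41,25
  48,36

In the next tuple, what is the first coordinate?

For the first coordinate, alternating steps +7, +5, +7, +5, …: 29, 36, 41, 48 → 53.
For the second coordinate, perfect squares: 3², 4², 5², …: 9, 16, 25, 36 → 49.

53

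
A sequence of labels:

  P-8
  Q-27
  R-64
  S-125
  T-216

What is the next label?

Letter: P, Q, R, S, T → U (letters move forward 1 place in the alphabet).
Second component: perfect cubes: 2³, 3³, 4³, …, so 8, 27, 64, 125, 216 → 343.
So the next label is U-343.

U-343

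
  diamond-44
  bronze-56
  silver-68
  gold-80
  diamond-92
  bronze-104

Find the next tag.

silver-116

Rank: diamond, bronze, silver, gold, diamond, bronze → silver (repeats diamond → bronze → silver → gold).
Second component: +12 each step; 44, 56, 68, 80, 92, 104 → 116.
Putting it together: silver-116.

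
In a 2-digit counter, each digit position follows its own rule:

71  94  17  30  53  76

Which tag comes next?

99

First digit: 7, 9, 1, 3, 5, 7 → 9 (+2 each step, mod 10).
Second digit goes 1, 4, 7, 0, 3, 6 → 9 (+3 each step, mod 10).
Putting it together: 99.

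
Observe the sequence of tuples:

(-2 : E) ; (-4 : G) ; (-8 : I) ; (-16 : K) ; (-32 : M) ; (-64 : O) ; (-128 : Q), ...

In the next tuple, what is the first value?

First value — ×2 each step: -2, -4, -8, -16, -32, -64, -128 → -256.
Letter: E, G, I, K, M, O, Q → S (letters move forward 2 places in the alphabet).

-256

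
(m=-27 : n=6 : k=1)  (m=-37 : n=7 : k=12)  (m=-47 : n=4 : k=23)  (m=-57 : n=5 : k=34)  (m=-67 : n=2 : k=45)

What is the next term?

(m=-77 : n=3 : k=56)

M: -27, -37, -47, -57, -67 → -77 (−10 each step).
N goes 6, 7, 4, 5, 2 → 3 (alternating steps +1, −3, +1, −3, …).
K: 1, 12, 23, 34, 45 → 56 (+11 each step).
Combining the parts gives (m=-77 : n=3 : k=56).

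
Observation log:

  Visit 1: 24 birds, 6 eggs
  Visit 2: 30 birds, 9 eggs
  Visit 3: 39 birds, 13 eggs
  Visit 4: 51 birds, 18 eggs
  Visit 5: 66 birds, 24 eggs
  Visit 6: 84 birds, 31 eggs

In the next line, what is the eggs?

Eggs goes 6, 9, 13, 18, 24, 31 → 39 (differences are 3, 4, 5, … (increasing by 1 each time)).

39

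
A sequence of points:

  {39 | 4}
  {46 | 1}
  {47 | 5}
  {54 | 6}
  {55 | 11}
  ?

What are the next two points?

{62 | 17}, {63 | 28}

First entry goes 39, 46, 47, 54, 55 → 62 → 63 (alternating steps +7, +1, +7, +1, …).
Second entry: 4, 1, 5, 6, 11 → 17 → 28 (each term is the sum of the two before it).
So the next two points are {62 | 17} and {63 | 28}.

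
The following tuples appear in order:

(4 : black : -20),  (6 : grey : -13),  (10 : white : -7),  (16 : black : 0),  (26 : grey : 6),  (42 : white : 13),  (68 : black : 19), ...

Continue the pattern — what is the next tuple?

(110 : grey : 26)

First component — each term is the sum of the two before it: 4, 6, 10, 16, 26, 42, 68 → 110.
Shade — repeats black → grey → white: black, grey, white, black, grey, white, black → grey.
For the third component, alternating steps +7, +6, +7, +6, …: -20, -13, -7, 0, 6, 13, 19 → 26.
So the next tuple is (110 : grey : 26).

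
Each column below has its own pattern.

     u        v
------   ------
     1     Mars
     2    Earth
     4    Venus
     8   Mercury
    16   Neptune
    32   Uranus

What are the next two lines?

Column u: ×2 each step, so 1, 2, 4, 8, 16, 32 → 64 → 128.
Column v goes Mars, Earth, Venus, Mercury, Neptune, Uranus → Saturn → Jupiter (runs backward through the planets Mercury→Neptune).
So the next two lines are 64  Saturn and 128  Jupiter.

64  Saturn; 128  Jupiter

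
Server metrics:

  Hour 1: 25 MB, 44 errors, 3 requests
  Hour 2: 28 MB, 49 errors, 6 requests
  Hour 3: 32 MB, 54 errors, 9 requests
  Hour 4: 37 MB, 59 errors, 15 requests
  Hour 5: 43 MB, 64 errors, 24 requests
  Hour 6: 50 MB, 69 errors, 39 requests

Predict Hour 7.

MB: 25, 28, 32, 37, 43, 50 → 58 (differences are 3, 4, 5, … (increasing by 1 each time)).
Errors: +5 each step, so 44, 49, 54, 59, 64, 69 → 74.
Requests goes 3, 6, 9, 15, 24, 39 → 63 (each term is the sum of the two before it).
So the next record is 58 MB, 74 errors, 63 requests.

58 MB, 74 errors, 63 requests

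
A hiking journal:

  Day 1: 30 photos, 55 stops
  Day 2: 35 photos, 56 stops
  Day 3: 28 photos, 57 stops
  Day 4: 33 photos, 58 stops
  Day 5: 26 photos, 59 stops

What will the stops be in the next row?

60

Photos: 30, 35, 28, 33, 26 → 31 (alternating steps +5, −7, +5, −7, …).
Stops: +1 each step, so 55, 56, 57, 58, 59 → 60.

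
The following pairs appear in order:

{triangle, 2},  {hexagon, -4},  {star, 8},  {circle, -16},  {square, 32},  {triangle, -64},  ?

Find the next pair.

{hexagon, 128}

Shape: triangle, hexagon, star, circle, square, triangle → hexagon (repeats triangle → hexagon → star → circle → square).
Second entry goes 2, -4, 8, -16, 32, -64 → 128 (×(-2) each step).
So the next pair is {hexagon, 128}.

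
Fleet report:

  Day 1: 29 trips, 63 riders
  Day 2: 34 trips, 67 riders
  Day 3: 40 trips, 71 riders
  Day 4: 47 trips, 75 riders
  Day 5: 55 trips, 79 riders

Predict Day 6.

64 trips, 83 riders

Trips: differences are 5, 6, 7, … (increasing by 1 each time), so 29, 34, 40, 47, 55 → 64.
Riders — +4 each step: 63, 67, 71, 75, 79 → 83.
Putting it together: 64 trips, 83 riders.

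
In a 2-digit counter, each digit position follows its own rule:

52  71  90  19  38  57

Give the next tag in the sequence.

76

First digit: +2 each step, mod 10, so 5, 7, 9, 1, 3, 5 → 7.
For the second digit, −1 each step, mod 10: 2, 1, 0, 9, 8, 7 → 6.
So the next tag is 76.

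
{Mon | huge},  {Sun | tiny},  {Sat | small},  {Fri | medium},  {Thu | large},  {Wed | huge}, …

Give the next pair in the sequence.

{Tue | tiny}

Day: runs backward through the weekdays Mon→Sun; Mon, Sun, Sat, Fri, Thu, Wed → Tue.
Size: huge, tiny, small, medium, large, huge → tiny (repeats huge → tiny → small → medium → large).
Combining the parts gives {Tue | tiny}.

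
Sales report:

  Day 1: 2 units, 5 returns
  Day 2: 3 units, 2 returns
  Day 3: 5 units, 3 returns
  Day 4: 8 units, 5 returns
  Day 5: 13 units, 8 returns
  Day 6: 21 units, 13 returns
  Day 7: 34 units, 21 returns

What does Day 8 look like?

55 units, 34 returns

Units: each term is the sum of the two before it, so 2, 3, 5, 8, 13, 21, 34 → 55.
Returns: always the previous value of the units, so 5, 2, 3, 5, 8, 13, 21 → 34.
Combining the parts gives 55 units, 34 returns.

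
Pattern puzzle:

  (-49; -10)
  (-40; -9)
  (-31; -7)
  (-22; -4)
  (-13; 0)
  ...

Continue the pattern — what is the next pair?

(-4; 5)

First component goes -49, -40, -31, -22, -13 → -4 (+9 each step).
Second component: differences are 1, 2, 3, … (increasing by 1 each time), so -10, -9, -7, -4, 0 → 5.
Combining the parts gives (-4; 5).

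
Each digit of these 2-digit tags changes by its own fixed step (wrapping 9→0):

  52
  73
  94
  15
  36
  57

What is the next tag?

78

For the first digit, +2 each step, mod 10: 5, 7, 9, 1, 3, 5 → 7.
For the second digit, +1 each step, mod 10: 2, 3, 4, 5, 6, 7 → 8.
Combining the parts gives 78.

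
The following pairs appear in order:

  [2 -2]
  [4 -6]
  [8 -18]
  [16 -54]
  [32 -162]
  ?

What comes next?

First entry — ×2 each step: 2, 4, 8, 16, 32 → 64.
Second entry goes -2, -6, -18, -54, -162 → -486 (×3 each step).
So the next pair is [64 -486].

[64 -486]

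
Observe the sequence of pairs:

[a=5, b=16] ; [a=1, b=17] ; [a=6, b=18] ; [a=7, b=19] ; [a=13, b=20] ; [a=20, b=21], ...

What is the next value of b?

22

B — +1 each step: 16, 17, 18, 19, 20, 21 → 22.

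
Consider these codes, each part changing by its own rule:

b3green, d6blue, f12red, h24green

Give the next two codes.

j48blue then l96red

Letter: letters move forward 2 places in the alphabet, so b, d, f, h → j → l.
Second component: 3, 6, 12, 24 → 48 → 96 (×2 each step).
For the colour, repeats green → blue → red: green, blue, red, green → blue → red.
Putting the parts together: j48blue and then l96red.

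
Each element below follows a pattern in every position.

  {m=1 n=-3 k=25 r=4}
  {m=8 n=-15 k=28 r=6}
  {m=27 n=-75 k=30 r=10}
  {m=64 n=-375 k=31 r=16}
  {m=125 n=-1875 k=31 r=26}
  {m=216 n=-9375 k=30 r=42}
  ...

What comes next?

M: perfect cubes: 1³, 2³, 3³, …; 1, 8, 27, 64, 125, 216 → 343.
N: ×5 each step, so -3, -15, -75, -375, -1875, -9375 → -46875.
For the k, differences are 3, 2, 1, … (decreasing by 1 each time): 25, 28, 30, 31, 31, 30 → 28.
For the r, each term is the sum of the two before it: 4, 6, 10, 16, 26, 42 → 68.
Combining the parts gives {m=343 n=-46875 k=28 r=68}.

{m=343 n=-46875 k=28 r=68}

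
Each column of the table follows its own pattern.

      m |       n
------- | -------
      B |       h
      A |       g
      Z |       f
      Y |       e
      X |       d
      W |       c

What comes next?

Column m: B, A, Z, Y, X, W → V (letters move back 1 place in the alphabet, wrapping A→Z).
Column n goes h, g, f, e, d, c → b (letters move back 1 place in the alphabet).
Combining the parts gives V  b.

V  b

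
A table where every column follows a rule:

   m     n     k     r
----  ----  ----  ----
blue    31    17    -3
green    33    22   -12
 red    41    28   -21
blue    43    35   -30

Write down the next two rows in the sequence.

green  51  43  -39; red  53  52  -48

Column m — repeats blue → green → red: blue, green, red, blue → green → red.
For the column n, alternating steps +2, +8, +2, +8, …: 31, 33, 41, 43 → 51 → 53.
Column k — differences are 5, 6, 7, … (increasing by 1 each time): 17, 22, 28, 35 → 43 → 52.
Column r: −9 each step, so -3, -12, -21, -30 → -39 → -48.
Putting the parts together: green  51  43  -39 and then red  53  52  -48.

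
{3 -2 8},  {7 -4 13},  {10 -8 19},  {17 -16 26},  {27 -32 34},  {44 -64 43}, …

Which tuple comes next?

{71 -128 53}

First coordinate — each term is the sum of the two before it: 3, 7, 10, 17, 27, 44 → 71.
Second coordinate goes -2, -4, -8, -16, -32, -64 → -128 (×2 each step).
Third coordinate: differences are 5, 6, 7, … (increasing by 1 each time), so 8, 13, 19, 26, 34, 43 → 53.
Combining the parts gives {71 -128 53}.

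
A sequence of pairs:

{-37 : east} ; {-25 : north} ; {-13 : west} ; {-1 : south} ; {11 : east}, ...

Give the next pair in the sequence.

First entry: -37, -25, -13, -1, 11 → 23 (+12 each step).
For the direction, repeats east → north → west → south: east, north, west, south, east → north.
Putting it together: {23 : north}.

{23 : north}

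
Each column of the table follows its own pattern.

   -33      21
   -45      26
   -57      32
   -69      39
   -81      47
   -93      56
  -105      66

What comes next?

First component: -33, -45, -57, -69, -81, -93, -105 → -117 (−12 each step).
Second component goes 21, 26, 32, 39, 47, 56, 66 → 77 (differences are 5, 6, 7, … (increasing by 1 each time)).
Combining the parts gives -117  77.

-117  77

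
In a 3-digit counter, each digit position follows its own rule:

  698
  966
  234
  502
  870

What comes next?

148

First digit: 6, 9, 2, 5, 8 → 1 (+3 each step, mod 10).
Second digit goes 9, 6, 3, 0, 7 → 4 (−3 each step, mod 10).
Third digit: −2 each step, mod 10; 8, 6, 4, 2, 0 → 8.
So the next tag is 148.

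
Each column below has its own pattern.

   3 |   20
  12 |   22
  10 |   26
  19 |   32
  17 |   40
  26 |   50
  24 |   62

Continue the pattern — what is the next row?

33  76

First component: alternating steps +9, −2, +9, −2, …, so 3, 12, 10, 19, 17, 26, 24 → 33.
Second component: 20, 22, 26, 32, 40, 50, 62 → 76 (differences are 2, 4, 6, … (increasing by 2 each time)).
Combining the parts gives 33  76.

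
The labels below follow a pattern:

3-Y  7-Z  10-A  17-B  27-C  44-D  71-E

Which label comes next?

First component: each term is the sum of the two before it; 3, 7, 10, 17, 27, 44, 71 → 115.
Letter — letters move forward 1 place in the alphabet, wrapping Z→A: Y, Z, A, B, C, D, E → F.
So the next label is 115-F.

115-F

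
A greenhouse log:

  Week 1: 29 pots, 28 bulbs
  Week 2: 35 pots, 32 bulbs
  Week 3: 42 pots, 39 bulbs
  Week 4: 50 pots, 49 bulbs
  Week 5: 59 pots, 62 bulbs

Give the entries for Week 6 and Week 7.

69 pots, 78 bulbs; 80 pots, 97 bulbs

Pots — differences are 6, 7, 8, … (increasing by 1 each time): 29, 35, 42, 50, 59 → 69 → 80.
Bulbs goes 28, 32, 39, 49, 62 → 78 → 97 (differences are 4, 7, 10, … (increasing by 3 each time)).
So the next two lines are 69 pots, 78 bulbs and 80 pots, 97 bulbs.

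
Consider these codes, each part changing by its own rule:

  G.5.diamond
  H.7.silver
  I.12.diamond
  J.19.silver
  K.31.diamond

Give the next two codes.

Letter: G, H, I, J, K → L → M (letters move forward 1 place in the alphabet).
Second component: each term is the sum of the two before it; 5, 7, 12, 19, 31 → 50 → 81.
For the rank, alternates diamond ↔ silver: diamond, silver, diamond, silver, diamond → silver → diamond.
So the next two codes are L.50.silver and M.81.diamond.

L.50.silver, M.81.diamond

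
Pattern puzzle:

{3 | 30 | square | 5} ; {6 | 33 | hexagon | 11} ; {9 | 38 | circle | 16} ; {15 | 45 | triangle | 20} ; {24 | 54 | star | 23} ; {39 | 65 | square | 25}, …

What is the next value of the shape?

Shape: repeats square → hexagon → circle → triangle → star, so square, hexagon, circle, triangle, star, square → hexagon.

hexagon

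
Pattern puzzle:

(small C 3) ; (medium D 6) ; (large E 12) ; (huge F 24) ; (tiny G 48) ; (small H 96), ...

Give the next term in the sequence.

For the size, repeats small → medium → large → huge → tiny: small, medium, large, huge, tiny, small → medium.
Letter: letters move forward 1 place in the alphabet, so C, D, E, F, G, H → I.
Third part: ×2 each step, so 3, 6, 12, 24, 48, 96 → 192.
Putting it together: (medium I 192).

(medium I 192)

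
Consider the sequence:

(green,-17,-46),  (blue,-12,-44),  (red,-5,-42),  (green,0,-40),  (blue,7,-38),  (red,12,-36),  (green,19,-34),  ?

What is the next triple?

(blue,24,-32)

Colour: repeats green → blue → red; green, blue, red, green, blue, red, green → blue.
Second entry: -17, -12, -5, 0, 7, 12, 19 → 24 (alternating steps +5, +7, +5, +7, …).
Third entry goes -46, -44, -42, -40, -38, -36, -34 → -32 (+2 each step).
Combining the parts gives (blue,24,-32).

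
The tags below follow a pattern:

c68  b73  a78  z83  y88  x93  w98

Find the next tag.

Letter: letters move back 1 place in the alphabet, wrapping A→Z; c, b, a, z, y, x, w → v.
For the second component, +5 each step: 68, 73, 78, 83, 88, 93, 98 → 103.
So the next tag is v103.

v103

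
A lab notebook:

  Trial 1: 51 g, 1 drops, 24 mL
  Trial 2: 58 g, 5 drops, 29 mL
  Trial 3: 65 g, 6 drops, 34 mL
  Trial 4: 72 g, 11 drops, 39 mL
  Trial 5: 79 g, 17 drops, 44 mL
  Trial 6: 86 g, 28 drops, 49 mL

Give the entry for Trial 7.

G goes 51, 58, 65, 72, 79, 86 → 93 (+7 each step).
Drops goes 1, 5, 6, 11, 17, 28 → 45 (each term is the sum of the two before it).
ML: +5 each step; 24, 29, 34, 39, 44, 49 → 54.
Combining the parts gives 93 g, 45 drops, 54 mL.

93 g, 45 drops, 54 mL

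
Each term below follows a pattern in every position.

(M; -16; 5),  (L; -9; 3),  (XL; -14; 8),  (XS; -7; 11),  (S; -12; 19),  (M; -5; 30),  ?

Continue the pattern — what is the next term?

(L; -10; 49)

Size — repeats M → L → XL → XS → S: M, L, XL, XS, S, M → L.
Second entry goes -16, -9, -14, -7, -12, -5 → -10 (alternating steps +7, −5, +7, −5, …).
For the third entry, each term is the sum of the two before it: 5, 3, 8, 11, 19, 30 → 49.
Combining the parts gives (L; -10; 49).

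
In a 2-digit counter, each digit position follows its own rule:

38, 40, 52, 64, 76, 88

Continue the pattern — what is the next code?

First digit: 3, 4, 5, 6, 7, 8 → 9 (+1 each step, mod 10).
Second digit: +2 each step, mod 10, so 8, 0, 2, 4, 6, 8 → 0.
So the next code is 90.

90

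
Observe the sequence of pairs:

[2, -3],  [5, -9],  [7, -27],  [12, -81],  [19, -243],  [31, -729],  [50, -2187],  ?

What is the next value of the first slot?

81

First slot: 2, 5, 7, 12, 19, 31, 50 → 81 (each term is the sum of the two before it).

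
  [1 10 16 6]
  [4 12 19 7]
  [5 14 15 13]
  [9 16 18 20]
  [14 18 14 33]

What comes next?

First component — each term is the sum of the two before it: 1, 4, 5, 9, 14 → 23.
Second component: +2 each step, so 10, 12, 14, 16, 18 → 20.
Third component — alternating steps +3, −4, +3, −4, …: 16, 19, 15, 18, 14 → 17.
Fourth component — each term is the sum of the two before it: 6, 7, 13, 20, 33 → 53.
So the next tuple is [23 20 17 53].

[23 20 17 53]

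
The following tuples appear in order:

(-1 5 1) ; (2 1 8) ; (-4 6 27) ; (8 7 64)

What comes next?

(-16 13 125)

For the first entry, ×(-2) each step: -1, 2, -4, 8 → -16.
Second entry goes 5, 1, 6, 7 → 13 (each term is the sum of the two before it).
Third entry — perfect cubes: 1³, 2³, 3³, …: 1, 8, 27, 64 → 125.
Putting it together: (-16 13 125).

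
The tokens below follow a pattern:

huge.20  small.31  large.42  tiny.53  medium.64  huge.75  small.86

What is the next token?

large.97

Size: huge, small, large, tiny, medium, huge, small → large (repeats huge → small → large → tiny → medium).
For the second component, +11 each step: 20, 31, 42, 53, 64, 75, 86 → 97.
Putting it together: large.97.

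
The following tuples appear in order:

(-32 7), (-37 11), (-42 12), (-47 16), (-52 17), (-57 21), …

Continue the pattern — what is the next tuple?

First part — −5 each step: -32, -37, -42, -47, -52, -57 → -62.
For the second part, alternating steps +4, +1, +4, +1, …: 7, 11, 12, 16, 17, 21 → 22.
Combining the parts gives (-62 22).

(-62 22)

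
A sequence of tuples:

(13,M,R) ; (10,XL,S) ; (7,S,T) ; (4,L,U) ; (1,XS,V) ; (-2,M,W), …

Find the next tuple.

(-5,XL,X)

First slot: −3 each step, so 13, 10, 7, 4, 1, -2 → -5.
Size: repeats M → XL → S → L → XS; M, XL, S, L, XS, M → XL.
Letter — letters move forward 1 place in the alphabet: R, S, T, U, V, W → X.
Combining the parts gives (-5,XL,X).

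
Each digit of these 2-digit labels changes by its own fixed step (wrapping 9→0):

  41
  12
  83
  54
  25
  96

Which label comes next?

67

First digit — −3 each step, mod 10: 4, 1, 8, 5, 2, 9 → 6.
Second digit — +1 each step, mod 10: 1, 2, 3, 4, 5, 6 → 7.
Combining the parts gives 67.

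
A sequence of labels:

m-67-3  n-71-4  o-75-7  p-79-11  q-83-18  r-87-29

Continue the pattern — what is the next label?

s-91-47

Letter: letters move forward 1 place in the alphabet; m, n, o, p, q, r → s.
Second component: 67, 71, 75, 79, 83, 87 → 91 (+4 each step).
Third component goes 3, 4, 7, 11, 18, 29 → 47 (each term is the sum of the two before it).
Combining the parts gives s-91-47.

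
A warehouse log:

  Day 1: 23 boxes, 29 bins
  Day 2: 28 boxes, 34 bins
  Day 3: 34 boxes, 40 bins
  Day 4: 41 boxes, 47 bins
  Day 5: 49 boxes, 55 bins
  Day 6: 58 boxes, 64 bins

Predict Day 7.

For the boxes, differences are 5, 6, 7, … (increasing by 1 each time): 23, 28, 34, 41, 49, 58 → 68.
Bins: always 6 more than the boxes; 29, 34, 40, 47, 55, 64 → 74.
Putting it together: 68 boxes, 74 bins.

68 boxes, 74 bins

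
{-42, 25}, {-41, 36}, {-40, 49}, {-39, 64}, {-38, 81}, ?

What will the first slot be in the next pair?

-37

For the first slot, +1 each step: -42, -41, -40, -39, -38 → -37.
Second slot: perfect squares: 5², 6², 7², …, so 25, 36, 49, 64, 81 → 100.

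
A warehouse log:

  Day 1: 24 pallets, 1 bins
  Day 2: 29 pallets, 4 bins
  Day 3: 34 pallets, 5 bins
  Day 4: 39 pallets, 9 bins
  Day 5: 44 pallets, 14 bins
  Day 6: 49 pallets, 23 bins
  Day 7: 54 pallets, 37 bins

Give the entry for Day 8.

Pallets — +5 each step: 24, 29, 34, 39, 44, 49, 54 → 59.
Bins: each term is the sum of the two before it, so 1, 4, 5, 9, 14, 23, 37 → 60.
Putting it together: 59 pallets, 60 bins.

59 pallets, 60 bins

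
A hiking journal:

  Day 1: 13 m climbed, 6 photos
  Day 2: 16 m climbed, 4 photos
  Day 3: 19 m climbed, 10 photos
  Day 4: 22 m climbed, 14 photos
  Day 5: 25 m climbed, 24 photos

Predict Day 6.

28 m climbed, 38 photos

For the m climbed, +3 each step: 13, 16, 19, 22, 25 → 28.
Photos: each term is the sum of the two before it, so 6, 4, 10, 14, 24 → 38.
Putting it together: 28 m climbed, 38 photos.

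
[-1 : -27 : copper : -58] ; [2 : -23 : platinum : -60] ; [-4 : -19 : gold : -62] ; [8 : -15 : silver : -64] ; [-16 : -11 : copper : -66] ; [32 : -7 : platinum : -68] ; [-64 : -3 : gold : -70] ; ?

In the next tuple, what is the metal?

silver

First entry: ×(-2) each step; -1, 2, -4, 8, -16, 32, -64 → 128.
Second entry — +4 each step: -27, -23, -19, -15, -11, -7, -3 → 1.
Metal goes copper, platinum, gold, silver, copper, platinum, gold → silver (repeats copper → platinum → gold → silver).
For the fourth entry, −2 each step: -58, -60, -62, -64, -66, -68, -70 → -72.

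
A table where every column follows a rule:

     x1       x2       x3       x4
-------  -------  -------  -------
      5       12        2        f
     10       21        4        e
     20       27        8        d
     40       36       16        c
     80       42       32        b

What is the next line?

160  51  64  a

For the column x1, ×2 each step: 5, 10, 20, 40, 80 → 160.
Column x2: alternating steps +9, +6, +9, +6, …; 12, 21, 27, 36, 42 → 51.
Column x3: ×2 each step, so 2, 4, 8, 16, 32 → 64.
Column x4: letters move back 1 place in the alphabet, so f, e, d, c, b → a.
Combining the parts gives 160  51  64  a.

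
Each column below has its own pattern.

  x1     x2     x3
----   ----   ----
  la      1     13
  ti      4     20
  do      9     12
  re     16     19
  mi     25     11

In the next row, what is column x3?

For the column x3, alternating steps +7, −8, +7, −8, …: 13, 20, 12, 19, 11 → 18.

18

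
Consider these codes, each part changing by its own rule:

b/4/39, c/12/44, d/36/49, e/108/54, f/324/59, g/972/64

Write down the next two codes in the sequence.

h/2916/69 then i/8748/74

Letter: b, c, d, e, f, g → h → i (letters move forward 1 place in the alphabet).
Second component goes 4, 12, 36, 108, 324, 972 → 2916 → 8748 (×3 each step).
Third component goes 39, 44, 49, 54, 59, 64 → 69 → 74 (+5 each step).
Putting the parts together: h/2916/69 and then i/8748/74.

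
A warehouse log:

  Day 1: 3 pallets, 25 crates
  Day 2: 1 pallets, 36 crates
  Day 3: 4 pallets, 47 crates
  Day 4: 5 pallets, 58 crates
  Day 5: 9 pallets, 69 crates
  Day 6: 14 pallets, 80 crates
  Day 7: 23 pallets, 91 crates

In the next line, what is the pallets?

37

Pallets goes 3, 1, 4, 5, 9, 14, 23 → 37 (each term is the sum of the two before it).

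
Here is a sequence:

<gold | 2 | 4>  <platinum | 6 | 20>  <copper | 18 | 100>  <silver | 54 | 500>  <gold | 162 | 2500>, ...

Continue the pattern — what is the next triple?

Metal: gold, platinum, copper, silver, gold → platinum (repeats gold → platinum → copper → silver).
Second entry goes 2, 6, 18, 54, 162 → 486 (×3 each step).
For the third entry, ×5 each step: 4, 20, 100, 500, 2500 → 12500.
Combining the parts gives <platinum | 486 | 12500>.

<platinum | 486 | 12500>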